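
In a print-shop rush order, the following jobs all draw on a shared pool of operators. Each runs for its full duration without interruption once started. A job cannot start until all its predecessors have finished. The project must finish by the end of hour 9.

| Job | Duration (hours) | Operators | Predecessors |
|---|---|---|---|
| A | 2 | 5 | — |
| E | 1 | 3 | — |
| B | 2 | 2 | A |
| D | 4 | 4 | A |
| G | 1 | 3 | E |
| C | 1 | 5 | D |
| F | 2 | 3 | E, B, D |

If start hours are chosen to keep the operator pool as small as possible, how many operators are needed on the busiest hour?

7

Early-start (A@1, E@1, B@3, D@3, G@2, C@7, F@7) gives peak 8: h1:8  h2:8  h3:6  h4:6  h5:4  h6:4  h7:8  h8:3  h9:0.
Shift E→3, B→4, G→6, F→8.
Schedule A@1, E@3, B@4, D@3, G@6, C@7, F@8: h1:5  h2:5  h3:7  h4:6  h5:6  h6:7  h7:5  h8:3  h9:3 — peak 7.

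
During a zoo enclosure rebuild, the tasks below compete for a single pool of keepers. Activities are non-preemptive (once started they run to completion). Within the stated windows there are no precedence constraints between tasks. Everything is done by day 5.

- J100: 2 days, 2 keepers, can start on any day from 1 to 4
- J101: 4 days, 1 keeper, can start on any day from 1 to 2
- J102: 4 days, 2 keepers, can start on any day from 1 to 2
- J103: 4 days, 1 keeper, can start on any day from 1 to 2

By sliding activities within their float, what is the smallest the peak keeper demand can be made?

Schedule J100@1, J101@1, J102@1, J103@1: d1:6  d2:6  d3:4  d4:4  d5:0 — peak 6.

6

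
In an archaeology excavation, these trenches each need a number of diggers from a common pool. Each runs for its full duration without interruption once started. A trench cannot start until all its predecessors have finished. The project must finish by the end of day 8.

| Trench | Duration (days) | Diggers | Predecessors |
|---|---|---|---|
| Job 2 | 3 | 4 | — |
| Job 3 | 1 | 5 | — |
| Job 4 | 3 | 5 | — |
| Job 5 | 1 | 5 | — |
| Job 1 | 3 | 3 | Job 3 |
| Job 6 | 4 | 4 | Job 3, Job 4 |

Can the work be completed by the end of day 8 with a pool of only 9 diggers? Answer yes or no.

yes

Schedule Job 2@1, Job 3@1, Job 4@2, Job 5@5, Job 1@6, Job 6@5: d1:9  d2:9  d3:9  d4:5  d5:9  d6:7  d7:7  d8:7 — peak 9 ≤ 9.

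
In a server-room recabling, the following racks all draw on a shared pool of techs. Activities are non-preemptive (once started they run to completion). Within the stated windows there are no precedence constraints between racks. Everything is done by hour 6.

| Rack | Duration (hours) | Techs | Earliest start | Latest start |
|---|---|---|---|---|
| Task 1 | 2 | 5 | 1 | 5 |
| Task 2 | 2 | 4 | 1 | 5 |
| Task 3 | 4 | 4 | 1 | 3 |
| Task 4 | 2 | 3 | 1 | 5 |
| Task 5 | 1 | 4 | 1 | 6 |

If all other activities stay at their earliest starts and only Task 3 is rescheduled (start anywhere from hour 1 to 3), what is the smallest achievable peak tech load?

16

Task 3@1: h1:20  h2:16  h3:4  h4:4  h5:0  h6:0 → peak 20
Task 3@2: h1:16  h2:16  h3:4  h4:4  h5:4  h6:0 → peak 16
Task 3@3: h1:16  h2:12  h3:4  h4:4  h5:4  h6:4 → peak 16
Best is Task 3@2, peak 16.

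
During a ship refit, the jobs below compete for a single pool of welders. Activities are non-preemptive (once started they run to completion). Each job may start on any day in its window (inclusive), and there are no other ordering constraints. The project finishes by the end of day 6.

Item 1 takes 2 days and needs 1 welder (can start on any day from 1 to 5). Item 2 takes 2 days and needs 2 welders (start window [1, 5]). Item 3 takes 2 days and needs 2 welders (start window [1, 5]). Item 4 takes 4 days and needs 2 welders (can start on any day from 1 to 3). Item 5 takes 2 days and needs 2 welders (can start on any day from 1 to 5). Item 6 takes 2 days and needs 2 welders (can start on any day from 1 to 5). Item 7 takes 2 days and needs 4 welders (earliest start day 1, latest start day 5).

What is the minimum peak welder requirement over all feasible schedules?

6

Early-start (Item 1@1, Item 2@1, Item 3@1, Item 4@1, Item 5@1, Item 6@1, Item 7@1) gives peak 15: d1:15  d2:15  d3:2  d4:2  d5:0  d6:0.
Shift Item 4→3, Item 5→3, Item 6→3, Item 7→5.
Schedule Item 1@1, Item 2@1, Item 3@1, Item 4@3, Item 5@3, Item 6@3, Item 7@5: d1:5  d2:5  d3:6  d4:6  d5:6  d6:6 — peak 6.
Total welder-days = 34 over 6 days ⇒ peak ≥ ⌈34/6⌉ = 6, so 6 is optimal.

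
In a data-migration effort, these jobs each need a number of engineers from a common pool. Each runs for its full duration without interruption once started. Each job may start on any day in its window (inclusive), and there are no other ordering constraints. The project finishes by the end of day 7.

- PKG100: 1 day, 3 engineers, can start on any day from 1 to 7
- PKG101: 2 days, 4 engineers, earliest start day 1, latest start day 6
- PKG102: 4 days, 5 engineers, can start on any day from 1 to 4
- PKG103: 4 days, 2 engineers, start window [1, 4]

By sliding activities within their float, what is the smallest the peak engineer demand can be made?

7

Early-start (PKG100@1, PKG101@1, PKG102@1, PKG103@1) gives peak 14: d1:14  d2:11  d3:7  d4:7  d5:0  d6:0  d7:0.
Shift PKG102→3, PKG103→2.
Schedule PKG100@1, PKG101@1, PKG102@3, PKG103@2: d1:7  d2:6  d3:7  d4:7  d5:7  d6:5  d7:0 — peak 7.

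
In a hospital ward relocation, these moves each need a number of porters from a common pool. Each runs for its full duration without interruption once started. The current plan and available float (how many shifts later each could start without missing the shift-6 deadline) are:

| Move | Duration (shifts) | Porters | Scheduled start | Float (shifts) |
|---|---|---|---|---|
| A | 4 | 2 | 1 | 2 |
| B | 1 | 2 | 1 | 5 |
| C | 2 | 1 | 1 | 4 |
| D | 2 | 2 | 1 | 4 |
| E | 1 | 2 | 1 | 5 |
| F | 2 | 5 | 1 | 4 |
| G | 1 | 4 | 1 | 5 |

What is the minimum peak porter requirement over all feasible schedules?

Early-start (A@1, B@1, C@1, D@1, E@1, F@1, G@1) gives peak 18: s1:18  s2:10  s3:2  s4:2  s5:0  s6:0.
Shift D→2, E→3, F→5, G→4.
Schedule A@1, B@1, C@1, D@2, E@3, F@5, G@4: s1:5  s2:5  s3:6  s4:6  s5:5  s6:5 — peak 6.
Total porter-shifts = 32 over 6 shifts ⇒ peak ≥ ⌈32/6⌉ = 6, so 6 is optimal.

6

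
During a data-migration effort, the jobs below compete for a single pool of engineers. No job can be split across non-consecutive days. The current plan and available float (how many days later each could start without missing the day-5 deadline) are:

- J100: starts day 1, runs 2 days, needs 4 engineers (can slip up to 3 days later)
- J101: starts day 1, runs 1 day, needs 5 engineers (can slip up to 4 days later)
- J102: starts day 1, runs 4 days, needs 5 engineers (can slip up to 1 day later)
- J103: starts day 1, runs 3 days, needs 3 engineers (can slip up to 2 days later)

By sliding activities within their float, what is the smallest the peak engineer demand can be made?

Early-start (J100@1, J101@1, J102@1, J103@1) gives peak 17: d1:17  d2:12  d3:8  d4:5  d5:0.
Shift J102→2, J103→3.
Schedule J100@1, J101@1, J102@2, J103@3: d1:9  d2:9  d3:8  d4:8  d5:8 — peak 9.
Total engineer-days = 42 over 5 days ⇒ peak ≥ ⌈42/5⌉ = 9, so 9 is optimal.

9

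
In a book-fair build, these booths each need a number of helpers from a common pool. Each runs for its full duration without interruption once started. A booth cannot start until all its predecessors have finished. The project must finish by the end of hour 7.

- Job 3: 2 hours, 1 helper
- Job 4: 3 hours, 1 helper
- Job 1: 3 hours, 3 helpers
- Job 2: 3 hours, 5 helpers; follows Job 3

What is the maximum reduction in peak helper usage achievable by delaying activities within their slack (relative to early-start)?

4

Early-start peak: h1:5  h2:5  h3:9  h4:5  h5:5  h6:0  h7:0 ⇒ 9.
Leveled (Job 3@1, Job 4@1, Job 1@1, Job 2@4): h1:5  h2:5  h3:4  h4:5  h5:5  h6:5  h7:0 ⇒ 5.
Reduction 9 − 5 = 4.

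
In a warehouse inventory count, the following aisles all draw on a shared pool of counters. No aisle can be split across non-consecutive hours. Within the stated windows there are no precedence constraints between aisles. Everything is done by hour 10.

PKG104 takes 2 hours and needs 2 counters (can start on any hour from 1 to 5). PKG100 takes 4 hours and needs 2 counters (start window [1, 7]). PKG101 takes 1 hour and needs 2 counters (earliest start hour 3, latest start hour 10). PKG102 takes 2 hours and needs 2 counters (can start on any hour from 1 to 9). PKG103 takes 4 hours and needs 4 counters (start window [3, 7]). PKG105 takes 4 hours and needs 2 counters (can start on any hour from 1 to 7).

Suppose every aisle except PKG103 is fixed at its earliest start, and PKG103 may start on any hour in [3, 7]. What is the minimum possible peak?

8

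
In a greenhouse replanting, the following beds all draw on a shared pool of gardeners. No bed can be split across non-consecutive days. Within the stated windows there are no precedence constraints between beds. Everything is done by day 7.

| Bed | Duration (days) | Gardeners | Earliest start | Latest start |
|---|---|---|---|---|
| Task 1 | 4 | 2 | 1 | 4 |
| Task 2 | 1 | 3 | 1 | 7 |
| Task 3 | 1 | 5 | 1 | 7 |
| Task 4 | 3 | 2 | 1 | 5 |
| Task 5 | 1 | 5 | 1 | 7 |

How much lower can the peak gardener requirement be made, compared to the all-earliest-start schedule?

Early-start peak: d1:17  d2:4  d3:4  d4:2  d5:0  d6:0  d7:0 ⇒ 17.
Leveled (Task 1@1, Task 2@1, Task 3@5, Task 4@2, Task 5@6): d1:5  d2:4  d3:4  d4:4  d5:5  d6:5  d7:0 ⇒ 5.
Reduction 17 − 5 = 12.

12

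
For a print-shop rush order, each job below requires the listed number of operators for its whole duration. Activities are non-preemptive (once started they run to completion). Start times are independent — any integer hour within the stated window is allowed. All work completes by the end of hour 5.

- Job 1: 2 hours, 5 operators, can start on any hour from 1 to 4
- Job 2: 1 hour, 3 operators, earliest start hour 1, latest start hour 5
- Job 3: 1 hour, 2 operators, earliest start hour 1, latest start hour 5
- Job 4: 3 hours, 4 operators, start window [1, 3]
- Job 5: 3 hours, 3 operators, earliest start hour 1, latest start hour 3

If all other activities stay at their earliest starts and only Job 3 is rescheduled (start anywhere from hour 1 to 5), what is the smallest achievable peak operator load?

Job 3@1: h1:17  h2:12  h3:7  h4:0  h5:0 → peak 17
Job 3@2: h1:15  h2:14  h3:7  h4:0  h5:0 → peak 15
Job 3@3: h1:15  h2:12  h3:9  h4:0  h5:0 → peak 15
Job 3@4: h1:15  h2:12  h3:7  h4:2  h5:0 → peak 15
Job 3@5: h1:15  h2:12  h3:7  h4:0  h5:2 → peak 15
Best is Job 3@2, peak 15.

15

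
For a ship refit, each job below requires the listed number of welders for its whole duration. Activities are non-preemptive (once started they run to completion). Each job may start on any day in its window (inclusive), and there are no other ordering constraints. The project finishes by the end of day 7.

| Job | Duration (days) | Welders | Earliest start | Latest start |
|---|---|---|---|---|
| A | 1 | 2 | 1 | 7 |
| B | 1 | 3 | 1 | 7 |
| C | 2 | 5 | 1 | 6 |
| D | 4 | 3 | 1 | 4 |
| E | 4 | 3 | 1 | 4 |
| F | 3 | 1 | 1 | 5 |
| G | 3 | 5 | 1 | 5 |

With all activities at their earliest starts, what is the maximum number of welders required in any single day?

Early-start schedule: A@1, B@1, C@1, D@1, E@1, F@1, G@1.
Load per day: day 1: 22, day 2: 17, day 3: 12, day 4: 6, day 5: 0, day 6: 0, day 7: 0.
Peak is 22.

22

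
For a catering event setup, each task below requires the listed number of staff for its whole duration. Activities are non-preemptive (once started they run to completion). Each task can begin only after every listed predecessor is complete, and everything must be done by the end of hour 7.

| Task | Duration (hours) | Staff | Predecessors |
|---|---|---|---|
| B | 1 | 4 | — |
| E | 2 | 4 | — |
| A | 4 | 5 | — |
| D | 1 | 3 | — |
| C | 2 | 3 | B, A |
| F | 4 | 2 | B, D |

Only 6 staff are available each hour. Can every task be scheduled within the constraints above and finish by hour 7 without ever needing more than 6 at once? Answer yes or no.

no

Total staffer-hours = 49; over 7 hours the average is 49/7 > 6, so some hour must exceed 6.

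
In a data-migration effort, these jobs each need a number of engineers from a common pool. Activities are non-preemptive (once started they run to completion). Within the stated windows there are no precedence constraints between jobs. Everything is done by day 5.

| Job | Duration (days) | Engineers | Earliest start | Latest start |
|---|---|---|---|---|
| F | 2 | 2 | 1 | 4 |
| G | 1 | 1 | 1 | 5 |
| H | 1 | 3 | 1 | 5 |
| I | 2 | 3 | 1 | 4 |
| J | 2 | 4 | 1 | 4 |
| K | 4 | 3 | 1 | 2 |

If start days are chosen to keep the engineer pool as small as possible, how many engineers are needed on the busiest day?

Early-start (F@1, G@1, H@1, I@1, J@1, K@1) gives peak 16: d1:16  d2:12  d3:3  d4:3  d5:0.
Shift I→2, J→4, K→2.
Schedule F@1, G@1, H@1, I@2, J@4, K@2: d1:6  d2:8  d3:6  d4:7  d5:7 — peak 8.

8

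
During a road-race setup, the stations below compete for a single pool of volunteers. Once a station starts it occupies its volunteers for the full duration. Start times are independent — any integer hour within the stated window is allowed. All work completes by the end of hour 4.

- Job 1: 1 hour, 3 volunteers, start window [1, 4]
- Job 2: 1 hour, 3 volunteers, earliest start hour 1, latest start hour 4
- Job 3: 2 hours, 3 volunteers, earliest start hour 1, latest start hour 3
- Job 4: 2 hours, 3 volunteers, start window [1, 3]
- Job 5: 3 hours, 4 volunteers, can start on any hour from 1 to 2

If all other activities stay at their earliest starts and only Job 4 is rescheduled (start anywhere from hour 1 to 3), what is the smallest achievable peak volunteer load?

13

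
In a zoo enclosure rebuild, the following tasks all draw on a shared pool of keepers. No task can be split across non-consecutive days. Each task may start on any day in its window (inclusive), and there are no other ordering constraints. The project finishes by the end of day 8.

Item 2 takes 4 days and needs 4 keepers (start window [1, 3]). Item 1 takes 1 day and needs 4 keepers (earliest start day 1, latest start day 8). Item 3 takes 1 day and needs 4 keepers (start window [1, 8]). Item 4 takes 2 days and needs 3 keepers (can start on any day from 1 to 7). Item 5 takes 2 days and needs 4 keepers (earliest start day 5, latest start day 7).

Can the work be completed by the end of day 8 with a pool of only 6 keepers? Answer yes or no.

The minimum achievable peak is 7; 6 < 7, so no feasible schedule stays within the cap.

no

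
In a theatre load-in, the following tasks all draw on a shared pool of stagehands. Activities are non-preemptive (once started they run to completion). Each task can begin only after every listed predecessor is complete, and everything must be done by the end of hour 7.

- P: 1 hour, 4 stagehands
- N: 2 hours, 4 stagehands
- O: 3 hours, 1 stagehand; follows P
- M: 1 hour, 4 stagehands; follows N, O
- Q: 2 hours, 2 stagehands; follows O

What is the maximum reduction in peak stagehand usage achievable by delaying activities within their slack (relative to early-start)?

Early-start peak: h1:8  h2:5  h3:1  h4:1  h5:6  h6:2  h7:0 ⇒ 8.
Leveled (P@1, N@2, O@2, M@5, Q@6): h1:4  h2:5  h3:5  h4:1  h5:4  h6:2  h7:2 ⇒ 5.
Reduction 8 − 5 = 3.

3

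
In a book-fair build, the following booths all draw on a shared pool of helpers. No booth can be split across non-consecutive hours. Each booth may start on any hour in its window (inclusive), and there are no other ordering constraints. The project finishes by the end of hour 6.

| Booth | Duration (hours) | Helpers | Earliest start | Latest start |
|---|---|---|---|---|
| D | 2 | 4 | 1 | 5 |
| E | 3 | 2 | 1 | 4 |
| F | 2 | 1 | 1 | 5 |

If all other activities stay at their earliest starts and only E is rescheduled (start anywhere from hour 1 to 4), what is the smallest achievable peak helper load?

5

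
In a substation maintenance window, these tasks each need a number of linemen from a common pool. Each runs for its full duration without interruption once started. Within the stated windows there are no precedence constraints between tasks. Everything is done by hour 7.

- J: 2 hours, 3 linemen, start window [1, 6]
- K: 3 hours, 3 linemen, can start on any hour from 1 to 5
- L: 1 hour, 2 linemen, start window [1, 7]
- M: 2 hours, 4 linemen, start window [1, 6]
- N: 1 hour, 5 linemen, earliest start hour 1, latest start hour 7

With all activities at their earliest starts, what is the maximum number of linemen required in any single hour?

17

Early-start schedule: J@1, K@1, L@1, M@1, N@1.
Load per hour: hour 1: 17, hour 2: 10, hour 3: 3, hour 4: 0, hour 5: 0, hour 6: 0, hour 7: 0.
Peak is 17.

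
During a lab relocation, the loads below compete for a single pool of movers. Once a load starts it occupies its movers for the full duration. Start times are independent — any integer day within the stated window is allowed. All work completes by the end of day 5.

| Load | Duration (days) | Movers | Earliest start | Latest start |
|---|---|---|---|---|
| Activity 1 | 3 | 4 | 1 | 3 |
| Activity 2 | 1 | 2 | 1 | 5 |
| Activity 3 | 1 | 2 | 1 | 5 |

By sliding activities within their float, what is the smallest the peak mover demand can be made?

Early-start (Activity 1@1, Activity 2@1, Activity 3@1) gives peak 8: d1:8  d2:4  d3:4  d4:0  d5:0.
Shift Activity 2→4, Activity 3→4.
Schedule Activity 1@1, Activity 2@4, Activity 3@4: d1:4  d2:4  d3:4  d4:4  d5:0 — peak 4.
Total mover-days = 16 over 5 days ⇒ peak ≥ ⌈16/5⌉ = 4, so 4 is optimal.

4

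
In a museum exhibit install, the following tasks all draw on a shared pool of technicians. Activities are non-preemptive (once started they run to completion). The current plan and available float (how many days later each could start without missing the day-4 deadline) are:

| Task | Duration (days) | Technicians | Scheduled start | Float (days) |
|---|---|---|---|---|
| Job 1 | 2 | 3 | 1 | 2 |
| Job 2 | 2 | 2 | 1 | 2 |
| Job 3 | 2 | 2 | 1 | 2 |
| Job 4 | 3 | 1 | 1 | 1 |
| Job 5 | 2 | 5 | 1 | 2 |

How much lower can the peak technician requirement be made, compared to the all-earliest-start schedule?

5

Early-start peak: d1:13  d2:13  d3:1  d4:0 ⇒ 13.
Leveled (Job 1@1, Job 2@1, Job 3@1, Job 4@1, Job 5@3): d1:8  d2:8  d3:6  d4:5 ⇒ 8.
Reduction 13 − 8 = 5.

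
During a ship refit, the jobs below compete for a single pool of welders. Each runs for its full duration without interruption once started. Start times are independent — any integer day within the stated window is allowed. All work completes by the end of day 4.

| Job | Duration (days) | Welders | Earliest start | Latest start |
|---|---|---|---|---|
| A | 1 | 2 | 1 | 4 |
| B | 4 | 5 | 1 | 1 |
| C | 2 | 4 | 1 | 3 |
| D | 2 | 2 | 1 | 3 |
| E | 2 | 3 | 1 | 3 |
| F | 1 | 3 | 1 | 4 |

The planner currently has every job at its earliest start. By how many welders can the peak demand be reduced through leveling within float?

8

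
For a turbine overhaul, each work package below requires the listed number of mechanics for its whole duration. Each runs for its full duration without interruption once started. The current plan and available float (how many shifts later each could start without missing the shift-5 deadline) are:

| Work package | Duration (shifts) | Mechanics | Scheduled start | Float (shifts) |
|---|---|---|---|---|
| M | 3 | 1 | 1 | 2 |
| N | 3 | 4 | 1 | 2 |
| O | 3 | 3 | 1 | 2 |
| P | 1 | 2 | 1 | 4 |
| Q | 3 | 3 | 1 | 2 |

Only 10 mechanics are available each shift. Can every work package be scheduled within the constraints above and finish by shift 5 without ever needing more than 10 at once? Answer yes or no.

no

The minimum achievable peak is 11; 10 < 11, so no feasible schedule stays within the cap.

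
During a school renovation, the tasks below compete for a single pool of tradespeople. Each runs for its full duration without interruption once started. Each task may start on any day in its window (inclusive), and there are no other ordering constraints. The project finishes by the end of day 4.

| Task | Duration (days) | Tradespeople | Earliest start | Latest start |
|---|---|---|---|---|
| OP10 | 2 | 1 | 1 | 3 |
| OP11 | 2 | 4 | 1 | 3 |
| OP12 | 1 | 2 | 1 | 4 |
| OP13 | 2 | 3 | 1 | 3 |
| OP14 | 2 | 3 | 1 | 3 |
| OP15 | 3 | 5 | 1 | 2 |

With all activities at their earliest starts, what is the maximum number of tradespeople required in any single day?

18

Early-start schedule: OP10@1, OP11@1, OP12@1, OP13@1, OP14@1, OP15@1.
Load per day: day 1: 18, day 2: 16, day 3: 5, day 4: 0.
Peak is 18.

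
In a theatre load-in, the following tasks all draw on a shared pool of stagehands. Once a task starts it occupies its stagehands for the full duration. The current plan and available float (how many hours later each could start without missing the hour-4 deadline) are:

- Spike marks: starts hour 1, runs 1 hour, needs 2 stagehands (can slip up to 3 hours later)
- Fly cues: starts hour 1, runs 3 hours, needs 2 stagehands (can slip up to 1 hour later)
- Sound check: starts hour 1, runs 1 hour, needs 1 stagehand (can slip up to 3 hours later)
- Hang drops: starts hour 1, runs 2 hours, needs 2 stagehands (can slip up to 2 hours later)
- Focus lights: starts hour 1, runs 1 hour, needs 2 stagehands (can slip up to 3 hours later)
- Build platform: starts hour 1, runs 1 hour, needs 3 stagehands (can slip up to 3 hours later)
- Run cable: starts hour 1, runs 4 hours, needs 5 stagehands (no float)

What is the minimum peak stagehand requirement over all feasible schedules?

10

Early-start (Spike marks@1, Fly cues@1, Sound check@1, Hang drops@1, Focus lights@1, Build platform@1, Run cable@1) gives peak 17: h1:17  h2:9  h3:7  h4:5.
Shift Hang drops→2, Focus lights→4, Build platform→4.
Schedule Spike marks@1, Fly cues@1, Sound check@1, Hang drops@2, Focus lights@4, Build platform@4, Run cable@1: h1:10  h2:9  h3:9  h4:10 — peak 10.
Total stagehand-hours = 38 over 4 hours ⇒ peak ≥ ⌈38/4⌉ = 10, so 10 is optimal.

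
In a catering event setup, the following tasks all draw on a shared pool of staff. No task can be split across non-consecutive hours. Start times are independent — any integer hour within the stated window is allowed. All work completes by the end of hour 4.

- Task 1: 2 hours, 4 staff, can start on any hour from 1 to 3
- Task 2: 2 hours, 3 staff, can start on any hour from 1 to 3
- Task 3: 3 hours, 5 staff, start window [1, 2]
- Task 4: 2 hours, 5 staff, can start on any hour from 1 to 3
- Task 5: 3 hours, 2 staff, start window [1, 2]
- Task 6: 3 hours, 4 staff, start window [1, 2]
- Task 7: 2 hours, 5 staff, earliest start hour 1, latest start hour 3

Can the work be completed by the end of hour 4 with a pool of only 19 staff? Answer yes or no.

no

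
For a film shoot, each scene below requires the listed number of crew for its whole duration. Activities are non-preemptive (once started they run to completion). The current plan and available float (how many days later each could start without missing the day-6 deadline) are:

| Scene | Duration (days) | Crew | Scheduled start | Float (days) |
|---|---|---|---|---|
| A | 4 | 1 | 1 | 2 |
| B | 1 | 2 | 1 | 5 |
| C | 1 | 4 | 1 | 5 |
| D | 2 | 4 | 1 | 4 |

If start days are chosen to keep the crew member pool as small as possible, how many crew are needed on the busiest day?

Early-start (A@1, B@1, C@1, D@1) gives peak 11: d1:11  d2:5  d3:1  d4:1  d5:0  d6:0.
Shift C→2, D→3.
Schedule A@1, B@1, C@2, D@3: d1:3  d2:5  d3:5  d4:5  d5:0  d6:0 — peak 5.

5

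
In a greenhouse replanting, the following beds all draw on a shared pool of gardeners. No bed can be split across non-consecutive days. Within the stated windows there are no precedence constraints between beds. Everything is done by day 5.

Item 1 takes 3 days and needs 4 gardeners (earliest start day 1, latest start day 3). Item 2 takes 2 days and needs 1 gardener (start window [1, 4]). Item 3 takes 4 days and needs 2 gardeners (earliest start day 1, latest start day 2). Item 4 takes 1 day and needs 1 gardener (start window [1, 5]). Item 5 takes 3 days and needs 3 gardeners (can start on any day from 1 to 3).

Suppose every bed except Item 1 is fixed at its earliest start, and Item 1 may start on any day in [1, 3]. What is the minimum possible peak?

Item 1@1: d1:11  d2:10  d3:9  d4:2  d5:0 → peak 11
Item 1@2: d1:7  d2:10  d3:9  d4:6  d5:0 → peak 10
Item 1@3: d1:7  d2:6  d3:9  d4:6  d5:4 → peak 9
Best is Item 1@3, peak 9.

9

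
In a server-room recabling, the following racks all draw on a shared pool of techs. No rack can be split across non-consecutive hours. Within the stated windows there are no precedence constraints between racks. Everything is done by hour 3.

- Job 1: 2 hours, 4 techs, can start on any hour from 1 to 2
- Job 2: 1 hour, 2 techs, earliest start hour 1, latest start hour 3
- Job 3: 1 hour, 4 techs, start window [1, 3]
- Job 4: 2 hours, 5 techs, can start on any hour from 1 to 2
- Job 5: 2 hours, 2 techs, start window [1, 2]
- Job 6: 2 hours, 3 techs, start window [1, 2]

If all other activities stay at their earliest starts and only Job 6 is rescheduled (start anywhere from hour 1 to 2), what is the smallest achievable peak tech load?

Job 6@1: h1:20  h2:14  h3:0 → peak 20
Job 6@2: h1:17  h2:14  h3:3 → peak 17
Best is Job 6@2, peak 17.

17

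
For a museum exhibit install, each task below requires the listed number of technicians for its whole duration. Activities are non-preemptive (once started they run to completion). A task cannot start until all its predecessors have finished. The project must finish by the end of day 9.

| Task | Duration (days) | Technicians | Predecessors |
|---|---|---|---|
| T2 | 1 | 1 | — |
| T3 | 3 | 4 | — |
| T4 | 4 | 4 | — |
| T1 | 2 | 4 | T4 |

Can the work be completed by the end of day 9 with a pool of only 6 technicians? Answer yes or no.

yes

Schedule T2@1, T3@1, T4@4, T1@8: d1:5  d2:4  d3:4  d4:4  d5:4  d6:4  d7:4  d8:4  d9:4 — peak 5 ≤ 6.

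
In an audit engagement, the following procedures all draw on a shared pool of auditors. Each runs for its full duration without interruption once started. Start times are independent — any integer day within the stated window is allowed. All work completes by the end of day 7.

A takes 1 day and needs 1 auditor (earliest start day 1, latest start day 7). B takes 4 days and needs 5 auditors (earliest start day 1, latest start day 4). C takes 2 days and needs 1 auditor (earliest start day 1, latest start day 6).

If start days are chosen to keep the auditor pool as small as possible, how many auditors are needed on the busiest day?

5

Early-start (A@1, B@1, C@1) gives peak 7: d1:7  d2:6  d3:5  d4:5  d5:0  d6:0  d7:0.
Shift B→2, C→6.
Schedule A@1, B@2, C@6: d1:1  d2:5  d3:5  d4:5  d5:5  d6:1  d7:1 — peak 5.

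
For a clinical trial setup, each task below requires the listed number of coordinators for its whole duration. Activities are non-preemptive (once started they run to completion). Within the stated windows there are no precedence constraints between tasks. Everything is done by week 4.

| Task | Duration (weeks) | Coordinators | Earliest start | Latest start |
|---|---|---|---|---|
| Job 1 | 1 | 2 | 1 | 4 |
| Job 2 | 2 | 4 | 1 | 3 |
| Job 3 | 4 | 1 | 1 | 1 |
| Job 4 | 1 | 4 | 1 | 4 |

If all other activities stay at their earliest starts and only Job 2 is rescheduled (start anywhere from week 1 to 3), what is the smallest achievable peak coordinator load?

Job 2@1: w1:11  w2:5  w3:1  w4:1 → peak 11
Job 2@2: w1:7  w2:5  w3:5  w4:1 → peak 7
Job 2@3: w1:7  w2:1  w3:5  w4:5 → peak 7
Best is Job 2@2, peak 7.

7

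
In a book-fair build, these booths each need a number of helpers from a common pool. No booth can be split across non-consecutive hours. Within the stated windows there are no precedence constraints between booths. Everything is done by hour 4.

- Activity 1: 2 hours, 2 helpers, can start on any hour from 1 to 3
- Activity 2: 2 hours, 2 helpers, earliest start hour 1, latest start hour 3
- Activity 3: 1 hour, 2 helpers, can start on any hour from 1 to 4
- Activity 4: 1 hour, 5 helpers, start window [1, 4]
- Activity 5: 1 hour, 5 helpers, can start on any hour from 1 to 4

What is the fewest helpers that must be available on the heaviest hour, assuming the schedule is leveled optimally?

Early-start (Activity 1@1, Activity 2@1, Activity 3@1, Activity 4@1, Activity 5@1) gives peak 16: h1:16  h2:4  h3:0  h4:0.
Shift Activity 4→3, Activity 5→4.
Schedule Activity 1@1, Activity 2@1, Activity 3@1, Activity 4@3, Activity 5@4: h1:6  h2:4  h3:5  h4:5 — peak 6.

6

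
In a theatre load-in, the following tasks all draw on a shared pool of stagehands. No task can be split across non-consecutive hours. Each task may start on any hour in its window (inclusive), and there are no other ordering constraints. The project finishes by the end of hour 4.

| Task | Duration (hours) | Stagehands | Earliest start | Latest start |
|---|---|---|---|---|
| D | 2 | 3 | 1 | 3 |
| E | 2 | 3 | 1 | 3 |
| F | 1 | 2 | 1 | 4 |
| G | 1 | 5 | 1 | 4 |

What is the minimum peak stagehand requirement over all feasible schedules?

Early-start (D@1, E@1, F@1, G@1) gives peak 13: h1:13  h2:6  h3:0  h4:0.
Shift F→3, G→4.
Schedule D@1, E@1, F@3, G@4: h1:6  h2:6  h3:2  h4:5 — peak 6.

6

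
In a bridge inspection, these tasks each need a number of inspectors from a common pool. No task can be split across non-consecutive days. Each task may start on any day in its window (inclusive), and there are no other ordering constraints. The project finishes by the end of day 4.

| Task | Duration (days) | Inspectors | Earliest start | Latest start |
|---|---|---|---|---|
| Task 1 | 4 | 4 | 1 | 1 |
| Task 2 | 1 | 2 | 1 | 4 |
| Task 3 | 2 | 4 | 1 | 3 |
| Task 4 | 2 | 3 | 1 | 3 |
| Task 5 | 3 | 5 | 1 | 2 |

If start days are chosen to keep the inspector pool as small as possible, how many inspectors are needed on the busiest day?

13

Early-start (Task 1@1, Task 2@1, Task 3@1, Task 4@1, Task 5@1) gives peak 18: d1:18  d2:16  d3:9  d4:4.
Shift Task 4→3, Task 5→2.
Schedule Task 1@1, Task 2@1, Task 3@1, Task 4@3, Task 5@2: d1:10  d2:13  d3:12  d4:12 — peak 13.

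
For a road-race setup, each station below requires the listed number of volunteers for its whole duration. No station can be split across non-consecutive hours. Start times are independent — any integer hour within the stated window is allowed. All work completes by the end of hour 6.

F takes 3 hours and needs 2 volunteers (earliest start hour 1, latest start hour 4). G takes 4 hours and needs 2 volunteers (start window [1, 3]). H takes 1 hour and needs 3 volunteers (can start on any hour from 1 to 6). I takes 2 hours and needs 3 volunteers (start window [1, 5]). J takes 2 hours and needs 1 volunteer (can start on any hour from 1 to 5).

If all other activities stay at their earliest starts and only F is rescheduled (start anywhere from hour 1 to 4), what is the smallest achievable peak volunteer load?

9

F@1: h1:11  h2:8  h3:4  h4:2  h5:0  h6:0 → peak 11
F@2: h1:9  h2:8  h3:4  h4:4  h5:0  h6:0 → peak 9
F@3: h1:9  h2:6  h3:4  h4:4  h5:2  h6:0 → peak 9
F@4: h1:9  h2:6  h3:2  h4:4  h5:2  h6:2 → peak 9
Best is F@2, peak 9.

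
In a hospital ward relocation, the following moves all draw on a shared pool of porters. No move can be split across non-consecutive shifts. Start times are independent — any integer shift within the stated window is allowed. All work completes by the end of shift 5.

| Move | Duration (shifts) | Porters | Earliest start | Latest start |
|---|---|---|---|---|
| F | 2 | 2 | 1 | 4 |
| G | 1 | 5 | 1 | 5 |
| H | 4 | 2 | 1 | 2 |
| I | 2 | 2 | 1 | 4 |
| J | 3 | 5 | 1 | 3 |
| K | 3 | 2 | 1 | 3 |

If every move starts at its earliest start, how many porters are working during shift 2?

At early start, shift 2 has: F, H, I, J, K.
Demand: 2 + 2 + 2 + 5 + 2 = 13.

13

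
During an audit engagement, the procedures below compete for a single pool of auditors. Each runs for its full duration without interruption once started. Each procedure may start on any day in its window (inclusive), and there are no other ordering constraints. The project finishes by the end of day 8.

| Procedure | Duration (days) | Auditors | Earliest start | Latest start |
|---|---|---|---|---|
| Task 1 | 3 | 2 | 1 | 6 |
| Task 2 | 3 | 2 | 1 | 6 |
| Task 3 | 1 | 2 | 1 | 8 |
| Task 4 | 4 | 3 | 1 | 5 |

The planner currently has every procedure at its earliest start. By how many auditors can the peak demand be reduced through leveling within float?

Early-start peak: d1:9  d2:7  d3:7  d4:3  d5:0  d6:0  d7:0  d8:0 ⇒ 9.
Leveled (Task 1@1, Task 2@1, Task 3@4, Task 4@5): d1:4  d2:4  d3:4  d4:2  d5:3  d6:3  d7:3  d8:3 ⇒ 4.
Reduction 9 − 4 = 5.

5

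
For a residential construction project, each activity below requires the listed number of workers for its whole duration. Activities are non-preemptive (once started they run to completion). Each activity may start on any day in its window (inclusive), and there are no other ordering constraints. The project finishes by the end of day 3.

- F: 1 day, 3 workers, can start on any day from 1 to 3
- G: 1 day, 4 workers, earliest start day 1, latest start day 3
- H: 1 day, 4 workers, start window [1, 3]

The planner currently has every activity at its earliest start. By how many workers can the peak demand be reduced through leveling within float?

Early-start peak: d1:11  d2:0  d3:0 ⇒ 11.
Leveled (F@1, G@2, H@3): d1:3  d2:4  d3:4 ⇒ 4.
Reduction 11 − 4 = 7.

7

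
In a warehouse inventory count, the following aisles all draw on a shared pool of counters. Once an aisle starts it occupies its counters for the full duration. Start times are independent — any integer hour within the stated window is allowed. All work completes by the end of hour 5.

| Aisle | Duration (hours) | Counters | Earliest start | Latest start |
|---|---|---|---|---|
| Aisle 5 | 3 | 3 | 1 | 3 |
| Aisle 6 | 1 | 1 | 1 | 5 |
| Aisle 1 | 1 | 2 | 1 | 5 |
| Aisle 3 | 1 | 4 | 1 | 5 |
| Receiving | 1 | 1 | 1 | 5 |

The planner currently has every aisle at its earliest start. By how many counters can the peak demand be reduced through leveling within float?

7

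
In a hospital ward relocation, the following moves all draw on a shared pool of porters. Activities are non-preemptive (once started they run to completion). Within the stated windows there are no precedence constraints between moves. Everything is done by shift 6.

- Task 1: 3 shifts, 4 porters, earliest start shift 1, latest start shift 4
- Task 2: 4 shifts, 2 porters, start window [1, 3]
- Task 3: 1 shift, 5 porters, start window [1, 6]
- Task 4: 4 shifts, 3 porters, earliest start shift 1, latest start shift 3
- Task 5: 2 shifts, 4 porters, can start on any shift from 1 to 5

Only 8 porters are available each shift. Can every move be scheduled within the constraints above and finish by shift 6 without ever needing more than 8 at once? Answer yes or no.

no

The minimum achievable peak is 9; 8 < 9, so no feasible schedule stays within the cap.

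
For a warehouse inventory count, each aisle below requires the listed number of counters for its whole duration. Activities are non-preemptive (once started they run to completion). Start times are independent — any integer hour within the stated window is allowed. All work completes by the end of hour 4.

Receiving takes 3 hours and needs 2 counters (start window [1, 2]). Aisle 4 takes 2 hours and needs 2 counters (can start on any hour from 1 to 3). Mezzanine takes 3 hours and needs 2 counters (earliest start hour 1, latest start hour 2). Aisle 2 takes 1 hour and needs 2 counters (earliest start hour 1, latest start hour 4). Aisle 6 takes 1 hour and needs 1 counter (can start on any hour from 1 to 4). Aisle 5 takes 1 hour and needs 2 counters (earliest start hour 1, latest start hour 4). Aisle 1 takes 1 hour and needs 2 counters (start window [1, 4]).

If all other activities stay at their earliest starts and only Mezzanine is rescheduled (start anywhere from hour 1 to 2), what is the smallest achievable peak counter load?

Mezzanine@1: h1:13  h2:6  h3:4  h4:0 → peak 13
Mezzanine@2: h1:11  h2:6  h3:4  h4:2 → peak 11
Best is Mezzanine@2, peak 11.

11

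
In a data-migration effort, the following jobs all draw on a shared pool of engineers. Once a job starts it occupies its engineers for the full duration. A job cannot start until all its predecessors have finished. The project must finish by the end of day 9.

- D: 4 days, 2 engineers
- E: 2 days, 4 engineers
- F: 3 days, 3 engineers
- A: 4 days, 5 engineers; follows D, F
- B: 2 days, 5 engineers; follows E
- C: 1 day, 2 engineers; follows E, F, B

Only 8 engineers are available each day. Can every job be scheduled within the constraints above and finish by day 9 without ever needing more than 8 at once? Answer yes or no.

The minimum achievable peak is 9; 8 < 9, so no feasible schedule stays within the cap.

no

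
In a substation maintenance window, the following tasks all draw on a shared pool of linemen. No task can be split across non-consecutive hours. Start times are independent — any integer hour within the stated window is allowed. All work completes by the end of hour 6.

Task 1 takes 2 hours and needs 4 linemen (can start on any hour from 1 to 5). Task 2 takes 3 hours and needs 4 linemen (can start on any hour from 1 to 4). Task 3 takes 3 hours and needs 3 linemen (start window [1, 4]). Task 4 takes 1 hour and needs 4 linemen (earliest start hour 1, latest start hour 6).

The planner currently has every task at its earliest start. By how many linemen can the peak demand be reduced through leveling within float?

8

Early-start peak: h1:15  h2:11  h3:7  h4:0  h5:0  h6:0 ⇒ 15.
Leveled (Task 1@1, Task 2@3, Task 3@1, Task 4@6): h1:7  h2:7  h3:7  h4:4  h5:4  h6:4 ⇒ 7.
Reduction 15 − 7 = 8.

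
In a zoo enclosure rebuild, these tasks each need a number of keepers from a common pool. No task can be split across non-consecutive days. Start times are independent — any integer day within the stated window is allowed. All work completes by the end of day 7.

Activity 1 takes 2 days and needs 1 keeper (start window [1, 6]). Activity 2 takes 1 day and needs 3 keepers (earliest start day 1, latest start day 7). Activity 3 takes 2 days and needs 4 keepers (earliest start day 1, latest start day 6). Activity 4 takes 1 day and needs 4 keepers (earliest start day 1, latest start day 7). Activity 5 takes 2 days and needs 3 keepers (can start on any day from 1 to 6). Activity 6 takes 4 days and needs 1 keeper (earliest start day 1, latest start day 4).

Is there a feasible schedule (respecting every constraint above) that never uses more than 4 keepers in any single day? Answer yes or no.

The minimum achievable peak is 5; 4 < 5, so no feasible schedule stays within the cap.

no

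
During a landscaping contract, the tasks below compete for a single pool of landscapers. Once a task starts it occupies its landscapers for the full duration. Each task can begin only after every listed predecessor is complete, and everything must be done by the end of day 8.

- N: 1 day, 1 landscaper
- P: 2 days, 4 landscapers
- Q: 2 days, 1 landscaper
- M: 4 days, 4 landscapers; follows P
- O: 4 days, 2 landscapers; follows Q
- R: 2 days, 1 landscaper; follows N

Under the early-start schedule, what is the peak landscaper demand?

Early-start schedule: N@1, P@1, Q@1, M@3, O@3, R@2.
Load per day: day 1: 6, day 2: 6, day 3: 7, day 4: 6, day 5: 6, day 6: 6, day 7: 0, day 8: 0.
Peak is 7.

7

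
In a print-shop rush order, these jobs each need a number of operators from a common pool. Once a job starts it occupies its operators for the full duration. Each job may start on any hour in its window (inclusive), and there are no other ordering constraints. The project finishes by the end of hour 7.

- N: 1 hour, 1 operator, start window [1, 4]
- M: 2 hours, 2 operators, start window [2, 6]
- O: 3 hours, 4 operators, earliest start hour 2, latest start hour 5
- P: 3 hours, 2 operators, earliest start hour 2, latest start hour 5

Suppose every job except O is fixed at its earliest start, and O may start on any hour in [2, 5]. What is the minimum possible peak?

O@2: h1:1  h2:8  h3:8  h4:6  h5:0  h6:0  h7:0 → peak 8
O@3: h1:1  h2:4  h3:8  h4:6  h5:4  h6:0  h7:0 → peak 8
O@4: h1:1  h2:4  h3:4  h4:6  h5:4  h6:4  h7:0 → peak 6
O@5: h1:1  h2:4  h3:4  h4:2  h5:4  h6:4  h7:4 → peak 4
Best is O@5, peak 4.

4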